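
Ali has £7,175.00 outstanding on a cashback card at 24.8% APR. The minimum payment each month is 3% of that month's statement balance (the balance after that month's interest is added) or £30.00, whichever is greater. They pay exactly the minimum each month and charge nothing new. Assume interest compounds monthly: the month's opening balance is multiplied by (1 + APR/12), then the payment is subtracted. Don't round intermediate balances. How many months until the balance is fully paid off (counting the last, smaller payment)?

Monthly rate r = 24.8%/12 = 2.06667% = 0.0206667.
While 3% of the post-interest balance exceeds £30.00, each month B ← (B·(1+r))·(1 − 0.03), i.e. B shrinks by the factor (1+r)·0.97 = 0.99005.
This holds for months 1–200. Entering month 201 the balance is £970.41; 3% of the post-interest balance is now below £30.00, so the flat £30.00 minimum applies from here.
From month 201 a fixed £30.00 at rate r clears £970.41 in 54 more payments. Total: 200 + 54 = 254 months.

254 months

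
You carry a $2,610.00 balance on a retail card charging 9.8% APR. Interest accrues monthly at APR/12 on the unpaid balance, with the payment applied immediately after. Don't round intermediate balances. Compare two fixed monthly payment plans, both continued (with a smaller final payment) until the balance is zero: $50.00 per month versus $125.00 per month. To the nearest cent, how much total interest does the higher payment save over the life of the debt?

$542.60

Monthly rate r = 9.8%/12 = 0.816667% = 0.00816667.
At $50.00/mo: n = ⌈−ln(1 − rB₀/P)/ln(1+r)⌉ = 69 payments (last $15.85); total interest = total paid − $2,610.00 = $805.85.
At $125.00/mo: 23 payments (last $123.25); total interest $263.25.
Interest saved = $805.85 − $263.25 = $542.60.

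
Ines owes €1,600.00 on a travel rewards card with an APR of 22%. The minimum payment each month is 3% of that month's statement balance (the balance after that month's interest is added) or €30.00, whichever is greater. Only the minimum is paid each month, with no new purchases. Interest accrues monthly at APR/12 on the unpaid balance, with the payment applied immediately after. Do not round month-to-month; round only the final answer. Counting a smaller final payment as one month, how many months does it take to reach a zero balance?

Monthly rate r = 22%/12 = 1.83333% = 0.0183333.
While 3% of the post-interest balance exceeds €30.00, each month B ← (B·(1+r))·(1 − 0.03), i.e. B shrinks by the factor (1+r)·0.97 = 0.98778.
This holds for months 1–40. Entering month 41 the balance is €978.56; 3% of the post-interest balance is now below €30.00, so the flat €30.00 minimum applies from here.
From month 41 a fixed €30.00 at rate r clears €978.56 in 51 more payments. Total: 40 + 51 = 91 months.

91 months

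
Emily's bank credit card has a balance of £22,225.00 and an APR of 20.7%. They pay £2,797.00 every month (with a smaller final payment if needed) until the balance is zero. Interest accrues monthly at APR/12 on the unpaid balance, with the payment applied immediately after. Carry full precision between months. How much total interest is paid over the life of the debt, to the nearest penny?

Monthly rate r = 20.7%/12 = 1.725% = 0.01725.
Payoff takes n = ⌈−ln(1 − rB₀/P)/ln(1+r)⌉ = ⌈8.620⌉ = 9 payments; the last is £1,738.66.
Total paid = 8·£2,797.00 + £1,738.66 = £24,114.66.
Total interest = total paid − principal = £24,114.66 − £22,225.00 = £1,889.66.

£1,889.66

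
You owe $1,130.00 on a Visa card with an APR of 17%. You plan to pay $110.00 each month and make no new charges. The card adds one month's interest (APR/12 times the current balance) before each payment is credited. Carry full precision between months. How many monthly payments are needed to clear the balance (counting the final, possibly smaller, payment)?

12 payments

Monthly rate r = 17%/12 = 1.41667% = 0.0141667.
Recurrence: B ← B·(1+r) − $110.00.
Month 1: interest $16.01; balance after payment $1,036.01.
Month 2: interest $14.68; balance after payment $940.69.
Closed form: n = −ln(1 − rB₀/P)/ln(1+r) = −ln(0.85447)/ln(1.01417) ≈ 11.180, so the balance reaches zero during payment 12.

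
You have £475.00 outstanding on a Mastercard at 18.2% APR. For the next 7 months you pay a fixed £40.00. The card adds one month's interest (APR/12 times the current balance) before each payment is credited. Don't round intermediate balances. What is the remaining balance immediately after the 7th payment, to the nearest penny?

Monthly rate r = 18.2%/12 = 1.51667% = 0.0151667.
Each month: B ← B·(1+r) − £40.00.
Month 1: interest £7.20; balance after payment £442.20.
Month 2: interest £6.71; balance after payment £408.91.
Month 3: interest £6.20; balance after payment £375.11.
Month 4: interest £5.69; balance after payment £340.80.
Month 5: interest £5.17; balance after payment £305.97.
Month 6: interest £4.64; balance after payment £270.61.
Month 7: interest £4.10; balance after payment £234.72.

£234.72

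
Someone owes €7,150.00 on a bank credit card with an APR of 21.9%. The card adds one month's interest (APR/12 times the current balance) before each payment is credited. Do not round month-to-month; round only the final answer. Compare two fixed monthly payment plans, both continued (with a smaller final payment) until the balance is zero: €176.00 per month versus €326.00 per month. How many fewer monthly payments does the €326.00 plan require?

Monthly rate r = 21.9%/12 = 1.825% = 0.01825.
At €176.00/mo: n = ⌈−ln(1 − rB₀/P)/ln(1+r)⌉ = 75 payments (last €138.19); total interest = total paid − €7,150.00 = €6,012.19.
At €326.00/mo: 29 payments (last €88.55); total interest €2,066.55.
Payments saved = 75 − 29 = 46.

46 fewer payments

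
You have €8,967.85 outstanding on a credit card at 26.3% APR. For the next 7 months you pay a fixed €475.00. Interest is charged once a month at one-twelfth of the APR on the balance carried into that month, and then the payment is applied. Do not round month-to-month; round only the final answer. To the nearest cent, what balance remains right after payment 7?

€6,885.72

Monthly rate r = 26.3%/12 = 2.19167% = 0.0219167.
Each month: B ← B·(1+r) − €475.00.
Month 1: interest €196.55; balance after payment €8,689.40.
Month 2: interest €190.44; balance after payment €8,404.84.
Month 3: interest €184.21; balance after payment €8,114.04.
Month 4: interest €177.83; balance after payment €7,816.88.
Month 5: interest €171.32; balance after payment €7,513.20.
Month 6: interest €164.66; balance after payment €7,202.86.
Month 7: interest €157.86; balance after payment €6,885.72.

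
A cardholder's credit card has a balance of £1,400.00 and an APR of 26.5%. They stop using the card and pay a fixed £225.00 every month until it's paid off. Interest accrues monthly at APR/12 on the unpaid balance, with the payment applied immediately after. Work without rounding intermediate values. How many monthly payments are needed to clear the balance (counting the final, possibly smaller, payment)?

Monthly rate r = 26.5%/12 = 2.20833% = 0.0220833.
Recurrence: B ← B·(1+r) − £225.00.
Month 1: interest £30.92; balance after payment £1,205.92.
Month 2: interest £26.63; balance after payment £1,007.55.
Closed form: n = −ln(1 − rB₀/P)/ln(1+r) = −ln(0.86259)/ln(1.02208) ≈ 6.767, so the balance reaches zero during payment 7.

7 months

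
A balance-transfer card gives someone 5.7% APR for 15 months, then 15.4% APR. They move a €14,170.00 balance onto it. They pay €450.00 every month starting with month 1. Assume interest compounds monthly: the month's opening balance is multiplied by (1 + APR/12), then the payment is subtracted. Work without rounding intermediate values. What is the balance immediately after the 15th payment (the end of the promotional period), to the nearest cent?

€8,234.76

Promo months 1–15 at r₀ = 5.7%/12 = 0.00475; months 16+ at r₁ = 15.4%/12 = 0.0128333.
After month 15: iterate B ← B·(1+r₀) − €450.00 for 15 months → €8,234.76.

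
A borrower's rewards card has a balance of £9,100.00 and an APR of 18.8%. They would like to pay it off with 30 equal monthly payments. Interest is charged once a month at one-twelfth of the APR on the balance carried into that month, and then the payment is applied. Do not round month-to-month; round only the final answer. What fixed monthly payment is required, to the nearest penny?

£382.51

Monthly rate r = 18.8%/12 = 1.56667% = 0.0156667.
Level-payment amortization: P = B₀·r / (1 − (1+r)^(−n)) = 9100.00·0.0156667 / (1 − 1.01567^(−30)).
Denominator 1 − (1+r)^(−30) = 0.372716282.
P = 142.567 / 0.372716282 ≈ 382.51.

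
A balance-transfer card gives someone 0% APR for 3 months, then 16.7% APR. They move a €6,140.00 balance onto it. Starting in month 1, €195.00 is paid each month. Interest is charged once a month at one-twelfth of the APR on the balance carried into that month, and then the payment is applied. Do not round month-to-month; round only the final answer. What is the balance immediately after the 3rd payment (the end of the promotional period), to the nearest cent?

€5,555.00

Promo months 1–3 at r₀ = 0%/12 = 0; months 4+ at r₁ = 16.7%/12 = 0.0139167.
After month 3 (no interest yet): B = €6,140.00 − 3·€195.00 = €5,555.00.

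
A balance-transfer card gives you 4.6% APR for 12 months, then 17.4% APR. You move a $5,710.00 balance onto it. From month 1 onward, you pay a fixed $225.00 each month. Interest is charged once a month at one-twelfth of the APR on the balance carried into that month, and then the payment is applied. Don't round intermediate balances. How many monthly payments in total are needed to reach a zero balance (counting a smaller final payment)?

Promo months 1–12 at r₀ = 4.6%/12 = 0.00383333; months 13+ at r₁ = 17.4%/12 = 0.0145.
After month 12: iterate B ← B·(1+r₀) − $225.00 for 12 months → $3,220.61.
Then at r₁ with $225.00/mo: n₂ = −ln(1 − r₁·B/P)/ln(1+r₁) ≈ 16.16 → 17 more payments.

29 payments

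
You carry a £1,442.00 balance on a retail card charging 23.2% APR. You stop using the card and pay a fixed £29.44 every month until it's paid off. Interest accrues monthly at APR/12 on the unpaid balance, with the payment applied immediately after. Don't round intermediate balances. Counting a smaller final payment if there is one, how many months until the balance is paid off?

Monthly rate r = 23.2%/12 = 1.93333% = 0.0193333.
Recurrence: B ← B·(1+r) − £29.44.
Month 1: interest £27.88; balance after payment £1,440.44.
Month 2: interest £27.85; balance after payment £1,438.85.
Closed form: n = −ln(1 − rB₀/P)/ln(1+r) = −ln(0.053034)/ln(1.01933) ≈ 153.368, so the balance reaches zero during payment 154.

154 months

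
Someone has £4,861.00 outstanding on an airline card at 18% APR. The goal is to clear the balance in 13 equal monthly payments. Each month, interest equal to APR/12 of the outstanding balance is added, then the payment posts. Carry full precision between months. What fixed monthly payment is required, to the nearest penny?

£414.35

Monthly rate r = 18%/12 = 1.5% = 0.015.
Level-payment amortization: P = B₀·r / (1 − (1+r)^(−n)) = 4861.00·0.015 / (1 − 1.015^(−13)).
Denominator 1 − (1+r)^(−13) = 0.175972983.
P = 72.915 / 0.175972983 ≈ 414.35.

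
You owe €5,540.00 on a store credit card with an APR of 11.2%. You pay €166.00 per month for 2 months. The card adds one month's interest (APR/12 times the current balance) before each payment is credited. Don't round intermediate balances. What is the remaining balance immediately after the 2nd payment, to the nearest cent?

€5,310.35

Monthly rate r = 11.2%/12 = 0.933333% = 0.00933333.
Each month: B ← B·(1+r) − €166.00.
Month 1: interest €51.71; balance after payment €5,425.71.
Month 2: interest €50.64; balance after payment €5,310.35.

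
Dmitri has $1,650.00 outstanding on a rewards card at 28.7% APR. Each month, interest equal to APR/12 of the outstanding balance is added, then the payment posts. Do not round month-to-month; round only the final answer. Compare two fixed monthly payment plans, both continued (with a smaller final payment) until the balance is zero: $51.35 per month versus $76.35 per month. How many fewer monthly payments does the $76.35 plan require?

Monthly rate r = 28.7%/12 = 2.39167% = 0.0239167.
At $51.35/mo: n = ⌈−ln(1 − rB₀/P)/ln(1+r)⌉ = 62 payments (last $46.62); total interest = total paid − $1,650.00 = $1,528.97.
At $76.35/mo: 31 payments (last $59.60); total interest $700.10.
Payments saved = 62 − 31 = 31.

31 fewer payments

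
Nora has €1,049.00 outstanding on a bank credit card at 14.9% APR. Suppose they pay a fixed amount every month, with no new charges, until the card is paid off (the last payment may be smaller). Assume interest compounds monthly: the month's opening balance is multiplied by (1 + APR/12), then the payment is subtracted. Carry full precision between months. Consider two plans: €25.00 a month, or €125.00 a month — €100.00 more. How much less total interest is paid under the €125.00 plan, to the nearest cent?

Monthly rate r = 14.9%/12 = 1.24167% = 0.0124167.
At €25.00/mo: n = ⌈−ln(1 − rB₀/P)/ln(1+r)⌉ = 60 payments (last €16.22); total interest = total paid − €1,049.00 = €442.22.
At €125.00/mo: 9 payments (last €114.70); total interest €65.70.
Interest saved = €442.22 − €65.70 = €376.52.

€376.52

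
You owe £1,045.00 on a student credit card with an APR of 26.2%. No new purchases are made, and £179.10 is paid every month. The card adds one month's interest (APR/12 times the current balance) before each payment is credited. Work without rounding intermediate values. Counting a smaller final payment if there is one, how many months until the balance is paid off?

Monthly rate r = 26.2%/12 = 2.18333% = 0.0218333.
Recurrence: B ← B·(1+r) − £179.10.
Month 1: interest £22.82; balance after payment £888.72.
Month 2: interest £19.40; balance after payment £729.02.
Closed form: n = −ln(1 − rB₀/P)/ln(1+r) = −ln(0.87261)/ln(1.02183) ≈ 6.309, so the balance reaches zero during payment 7.

7 payments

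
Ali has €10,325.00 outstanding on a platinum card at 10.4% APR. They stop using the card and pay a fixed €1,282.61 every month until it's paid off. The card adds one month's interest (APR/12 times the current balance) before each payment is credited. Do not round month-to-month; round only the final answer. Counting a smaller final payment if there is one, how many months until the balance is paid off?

Monthly rate r = 10.4%/12 = 0.866667% = 0.00866667.
Recurrence: B ← B·(1+r) − €1,282.61.
Month 1: interest €89.48; balance after payment €9,131.87.
Month 2: interest €79.14; balance after payment €7,928.41.
Closed form: n = −ln(1 − rB₀/P)/ln(1+r) = −ln(0.93023)/ln(1.00867) ≈ 8.381, so the balance reaches zero during payment 9.

9 payments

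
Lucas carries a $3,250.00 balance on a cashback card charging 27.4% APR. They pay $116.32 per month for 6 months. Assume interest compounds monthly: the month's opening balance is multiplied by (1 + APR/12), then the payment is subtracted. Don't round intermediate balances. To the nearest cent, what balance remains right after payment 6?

$2,982.46

Monthly rate r = 27.4%/12 = 2.28333% = 0.0228333.
Each month: B ← B·(1+r) − $116.32.
Month 1: interest $74.21; balance after payment $3,207.89.
Month 2: interest $73.25; balance after payment $3,164.82.
Month 3: interest $72.26; balance after payment $3,120.76.
Month 4: interest $71.26; balance after payment $3,075.70.
Month 5: interest $70.23; balance after payment $3,029.60.
Month 6: interest $69.18; balance after payment $2,982.46.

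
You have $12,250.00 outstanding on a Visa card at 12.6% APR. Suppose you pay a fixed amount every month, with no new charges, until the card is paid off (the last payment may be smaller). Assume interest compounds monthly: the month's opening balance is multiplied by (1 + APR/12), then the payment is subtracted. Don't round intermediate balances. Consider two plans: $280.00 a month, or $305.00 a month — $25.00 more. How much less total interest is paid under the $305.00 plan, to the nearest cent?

Monthly rate r = 12.6%/12 = 1.05% = 0.0105.
At $280.00/mo: n = ⌈−ln(1 − rB₀/P)/ln(1+r)⌉ = 59 payments (last $246.89); total interest = total paid − $12,250.00 = $4,236.89.
At $305.00/mo: 53 payments (last $133.13); total interest $3,743.13.
Interest saved = $4,236.89 − $3,743.13 = $493.76.

$493.76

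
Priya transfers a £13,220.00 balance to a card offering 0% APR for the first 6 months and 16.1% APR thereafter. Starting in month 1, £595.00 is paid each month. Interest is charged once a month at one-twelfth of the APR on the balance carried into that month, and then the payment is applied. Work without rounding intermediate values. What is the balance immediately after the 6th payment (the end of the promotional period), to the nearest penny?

£9,650.00

Promo months 1–6 at r₀ = 0%/12 = 0; months 7+ at r₁ = 16.1%/12 = 0.0134167.
After month 6 (no interest yet): B = £13,220.00 − 6·£595.00 = £9,650.00.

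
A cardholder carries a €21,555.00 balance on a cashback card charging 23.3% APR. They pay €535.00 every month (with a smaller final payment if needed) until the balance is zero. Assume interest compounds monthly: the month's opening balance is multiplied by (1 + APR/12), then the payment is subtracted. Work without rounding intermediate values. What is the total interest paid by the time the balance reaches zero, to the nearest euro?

Monthly rate r = 23.3%/12 = 1.94167% = 0.0194167.
Payoff takes n = ⌈−ln(1 − rB₀/P)/ln(1+r)⌉ = ⌈79.280⌉ = 80 payments; the last is €150.88.
Total paid = 79·€535.00 + €150.88 = €42,415.88.
Total interest = total paid − principal = €42,415.88 − €21,555.00 = €20,860.88.

€20,861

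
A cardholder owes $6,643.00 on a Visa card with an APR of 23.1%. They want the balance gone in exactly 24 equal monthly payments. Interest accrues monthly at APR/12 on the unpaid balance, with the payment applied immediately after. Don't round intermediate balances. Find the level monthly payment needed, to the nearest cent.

Monthly rate r = 23.1%/12 = 1.925% = 0.01925.
Level-payment amortization: P = B₀·r / (1 − (1+r)^(−n)) = 6643.00·0.01925 / (1 − 1.01925^(−24)).
Denominator 1 − (1+r)^(−24) = 0.367205469.
P = 127.878 / 0.367205469 ≈ 348.25.

$348.25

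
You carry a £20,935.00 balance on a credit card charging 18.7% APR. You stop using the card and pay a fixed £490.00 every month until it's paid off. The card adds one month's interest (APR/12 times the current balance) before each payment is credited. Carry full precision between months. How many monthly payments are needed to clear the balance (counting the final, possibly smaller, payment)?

Monthly rate r = 18.7%/12 = 1.55833% = 0.0155833.
Recurrence: B ← B·(1+r) − £490.00.
Month 1: interest £326.24; balance after payment £20,771.24.
Month 2: interest £323.69; balance after payment £20,604.92.
Closed form: n = −ln(1 − rB₀/P)/ln(1+r) = −ln(0.33421)/ln(1.01558) ≈ 70.877, so the balance reaches zero during payment 71.

71 months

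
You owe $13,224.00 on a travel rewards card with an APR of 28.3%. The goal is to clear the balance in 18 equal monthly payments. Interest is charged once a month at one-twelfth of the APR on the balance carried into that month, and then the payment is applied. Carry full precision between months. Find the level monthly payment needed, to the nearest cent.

Monthly rate r = 28.3%/12 = 2.35833% = 0.0235833.
Level-payment amortization: P = B₀·r / (1 − (1+r)^(−n)) = 13224.00·0.0235833 / (1 − 1.02358^(−18)).
Denominator 1 − (1+r)^(−18) = 0.342671753.
P = 311.866 / 0.342671753 ≈ 910.10.

$910.10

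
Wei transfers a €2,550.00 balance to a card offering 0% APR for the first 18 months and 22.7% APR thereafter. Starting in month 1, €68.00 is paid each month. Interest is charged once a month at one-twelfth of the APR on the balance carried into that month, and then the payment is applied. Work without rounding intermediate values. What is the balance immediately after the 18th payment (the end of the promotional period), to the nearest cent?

Promo months 1–18 at r₀ = 0%/12 = 0; months 19+ at r₁ = 22.7%/12 = 0.0189167.
After month 18 (no interest yet): B = €2,550.00 − 18·€68.00 = €1,326.00.

€1,326.00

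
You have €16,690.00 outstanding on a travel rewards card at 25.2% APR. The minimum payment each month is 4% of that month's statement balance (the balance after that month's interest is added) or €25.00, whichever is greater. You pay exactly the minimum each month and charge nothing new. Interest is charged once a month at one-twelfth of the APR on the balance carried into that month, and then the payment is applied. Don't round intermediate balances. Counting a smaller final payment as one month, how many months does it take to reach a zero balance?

200 months

Monthly rate r = 25.2%/12 = 2.1% = 0.021.
While 4% of the post-interest balance exceeds €25.00, each month B ← (B·(1+r))·(1 − 0.04), i.e. B shrinks by the factor (1+r)·0.96 = 0.98016.
This holds for months 1–165. Entering month 166 the balance is €611.59; 4% of the post-interest balance is now below €25.00, so the flat €25.00 minimum applies from here.
From month 166 a fixed €25.00 at rate r clears €611.59 in 35 more payments. Total: 165 + 35 = 200 months.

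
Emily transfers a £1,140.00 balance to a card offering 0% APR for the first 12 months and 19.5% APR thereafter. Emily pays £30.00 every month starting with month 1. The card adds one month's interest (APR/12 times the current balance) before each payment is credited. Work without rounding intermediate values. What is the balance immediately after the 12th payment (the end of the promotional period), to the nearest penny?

Promo months 1–12 at r₀ = 0%/12 = 0; months 13+ at r₁ = 19.5%/12 = 0.01625.
After month 12 (no interest yet): B = £1,140.00 − 12·£30.00 = £780.00.

£780.00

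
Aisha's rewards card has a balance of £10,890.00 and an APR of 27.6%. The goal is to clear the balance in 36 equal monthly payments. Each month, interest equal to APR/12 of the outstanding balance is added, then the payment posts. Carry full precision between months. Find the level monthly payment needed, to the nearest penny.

Monthly rate r = 27.6%/12 = 2.3% = 0.023.
Level-payment amortization: P = B₀·r / (1 − (1+r)^(−n)) = 10890.00·0.023 / (1 − 1.023^(−36)).
Denominator 1 − (1+r)^(−36) = 0.558960805.
P = 250.47 / 0.558960805 ≈ 448.10.

£448.10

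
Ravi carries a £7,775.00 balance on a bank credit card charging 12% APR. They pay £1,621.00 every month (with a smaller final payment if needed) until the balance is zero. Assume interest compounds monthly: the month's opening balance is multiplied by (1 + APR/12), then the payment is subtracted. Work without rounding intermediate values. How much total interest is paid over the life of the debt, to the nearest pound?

£233

Monthly rate r = 12%/12 = 1% = 0.01.
Payoff takes n = ⌈−ln(1 − rB₀/P)/ln(1+r)⌉ = ⌈4.940⌉ = 5 payments; the last is £1,523.87.
Total paid = 4·£1,621.00 + £1,523.87 = £8,007.87.
Total interest = total paid − principal = £8,007.87 − £7,775.00 = £232.87.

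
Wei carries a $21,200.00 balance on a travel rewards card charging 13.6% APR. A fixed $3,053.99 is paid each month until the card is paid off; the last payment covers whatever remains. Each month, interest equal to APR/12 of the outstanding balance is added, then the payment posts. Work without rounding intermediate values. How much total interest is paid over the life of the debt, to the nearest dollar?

$1,009

Monthly rate r = 13.6%/12 = 1.13333% = 0.0113333.
Payoff takes n = ⌈−ln(1 − rB₀/P)/ln(1+r)⌉ = ⌈7.271⌉ = 8 payments; the last is $830.79.
Total paid = 7·$3,053.99 + $830.79 = $22,208.72.
Total interest = total paid − principal = $22,208.72 − $21,200.00 = $1,008.72.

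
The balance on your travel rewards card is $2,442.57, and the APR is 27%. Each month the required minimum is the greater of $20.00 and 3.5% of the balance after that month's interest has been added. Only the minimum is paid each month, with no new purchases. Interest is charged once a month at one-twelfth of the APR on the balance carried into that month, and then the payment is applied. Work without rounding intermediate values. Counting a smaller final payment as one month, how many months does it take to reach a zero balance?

Monthly rate r = 27%/12 = 2.25% = 0.0225.
While 3.5% of the post-interest balance exceeds $20.00, each month B ← (B·(1+r))·(1 − 0.035), i.e. B shrinks by the factor (1+r)·0.965 = 0.98671.
This holds for months 1–111. Entering month 112 the balance is $553.36; 3.5% of the post-interest balance is now below $20.00, so the flat $20.00 minimum applies from here.
From month 112 a fixed $20.00 at rate r clears $553.36 in 44 more payments. Total: 111 + 44 = 155 months.

155 months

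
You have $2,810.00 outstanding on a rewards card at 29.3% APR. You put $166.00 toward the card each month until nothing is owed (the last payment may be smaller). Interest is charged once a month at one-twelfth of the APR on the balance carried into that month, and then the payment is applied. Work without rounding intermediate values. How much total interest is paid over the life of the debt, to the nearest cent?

$859.80

Monthly rate r = 29.3%/12 = 2.44167% = 0.0244167.
Payoff takes n = ⌈−ln(1 − rB₀/P)/ln(1+r)⌉ = ⌈22.106⌉ = 23 payments; the last is $17.80.
Total paid = 22·$166.00 + $17.80 = $3,669.80.
Total interest = total paid − principal = $3,669.80 − $2,810.00 = $859.80.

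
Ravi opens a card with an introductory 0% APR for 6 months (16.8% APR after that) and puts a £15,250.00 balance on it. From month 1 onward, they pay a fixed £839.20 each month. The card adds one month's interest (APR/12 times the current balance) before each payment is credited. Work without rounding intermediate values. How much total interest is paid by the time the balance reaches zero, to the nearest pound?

Promo months 1–6 at r₀ = 0%/12 = 0; months 7+ at r₁ = 16.8%/12 = 0.014.
After month 6 (no interest yet): B = £15,250.00 − 6·£839.20 = £10,214.80.
Then at r₁ with £839.20/mo: n₂ = −ln(1 − r₁·B/P)/ln(1+r₁) ≈ 13.44 → 14 more payments.
Total paid = 19·£839.20 + £368.72 = £16,313.52; interest = £16,313.52 − £15,250.00 = £1,063.52.

£1,064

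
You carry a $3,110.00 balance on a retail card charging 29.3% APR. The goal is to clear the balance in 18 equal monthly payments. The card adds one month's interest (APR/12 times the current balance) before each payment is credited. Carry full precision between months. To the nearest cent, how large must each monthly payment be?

Monthly rate r = 29.3%/12 = 2.44167% = 0.0244167.
Level-payment amortization: P = B₀·r / (1 − (1+r)^(−n)) = 3110.00·0.0244167 / (1 − 1.02442^(−18)).
Denominator 1 − (1+r)^(−18) = 0.352230404.
P = 75.9358 / 0.352230404 ≈ 215.59.

$215.59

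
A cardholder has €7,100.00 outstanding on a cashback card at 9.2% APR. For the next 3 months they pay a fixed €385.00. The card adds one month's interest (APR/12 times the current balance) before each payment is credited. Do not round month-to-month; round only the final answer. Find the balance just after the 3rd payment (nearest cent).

Monthly rate r = 9.2%/12 = 0.766667% = 0.00766667.
Each month: B ← B·(1+r) − €385.00.
Month 1: interest €54.43; balance after payment €6,769.43.
Month 2: interest €51.90; balance after payment €6,436.33.
Month 3: interest €49.35; balance after payment €6,100.68.

€6,100.68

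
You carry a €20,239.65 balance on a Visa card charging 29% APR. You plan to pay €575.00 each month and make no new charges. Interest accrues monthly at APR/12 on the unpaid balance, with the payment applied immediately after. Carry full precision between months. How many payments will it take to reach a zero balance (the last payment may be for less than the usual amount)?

Monthly rate r = 29%/12 = 2.41667% = 0.0241667.
Recurrence: B ← B·(1+r) − €575.00.
Month 1: interest €489.12; balance after payment €20,153.77.
Month 2: interest €487.05; balance after payment €20,065.82.
Closed form: n = −ln(1 − rB₀/P)/ln(1+r) = −ln(0.14935)/ln(1.02417) ≈ 79.629, so the balance reaches zero during payment 80.

80 months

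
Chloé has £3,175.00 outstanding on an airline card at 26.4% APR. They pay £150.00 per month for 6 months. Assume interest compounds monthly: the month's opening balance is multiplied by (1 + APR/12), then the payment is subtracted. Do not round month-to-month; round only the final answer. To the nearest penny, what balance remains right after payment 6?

Monthly rate r = 26.4%/12 = 2.2% = 0.022.
Each month: B ← B·(1+r) − £150.00.
Month 1: interest £69.85; balance after payment £3,094.85.
Month 2: interest £68.09; balance after payment £3,012.94.
Month 3: interest £66.28; balance after payment £2,929.22.
Month 4: interest £64.44; balance after payment £2,843.66.
Month 5: interest £62.56; balance after payment £2,756.22.
Month 6: interest £60.64; balance after payment £2,666.86.

£2,666.86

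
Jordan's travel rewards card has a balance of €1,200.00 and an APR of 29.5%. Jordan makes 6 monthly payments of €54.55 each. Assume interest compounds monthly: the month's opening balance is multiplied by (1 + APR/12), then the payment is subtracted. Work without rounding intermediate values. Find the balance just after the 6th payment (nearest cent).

Monthly rate r = 29.5%/12 = 2.45833% = 0.0245833.
Each month: B ← B·(1+r) − €54.55.
Month 1: interest €29.50; balance after payment €1,174.95.
Month 2: interest €28.88; balance after payment €1,149.28.
Month 3: interest €28.25; balance after payment €1,122.99.
Month 4: interest €27.61; balance after payment €1,096.04.
Month 5: interest €26.94; balance after payment €1,068.44.
Month 6: interest €26.27; balance after payment €1,040.15.

€1,040.15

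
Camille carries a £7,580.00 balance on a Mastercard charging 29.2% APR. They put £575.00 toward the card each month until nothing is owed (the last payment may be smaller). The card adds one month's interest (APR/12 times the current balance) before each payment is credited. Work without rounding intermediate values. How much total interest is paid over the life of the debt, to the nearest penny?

Monthly rate r = 29.2%/12 = 2.43333% = 0.0243333.
Payoff takes n = ⌈−ln(1 − rB₀/P)/ln(1+r)⌉ = ⌈16.089⌉ = 17 payments; the last is £51.59.
Total paid = 16·£575.00 + £51.59 = £9,251.59.
Total interest = total paid − principal = £9,251.59 − £7,580.00 = £1,671.59.

£1,671.59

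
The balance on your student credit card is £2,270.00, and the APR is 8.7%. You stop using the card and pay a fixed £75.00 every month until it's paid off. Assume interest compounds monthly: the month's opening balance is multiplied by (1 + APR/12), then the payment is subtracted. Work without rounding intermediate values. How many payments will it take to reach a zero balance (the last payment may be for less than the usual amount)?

Monthly rate r = 8.7%/12 = 0.725% = 0.00725.
Recurrence: B ← B·(1+r) − £75.00.
Month 1: interest £16.46; balance after payment £2,211.46.
Month 2: interest £16.03; balance after payment £2,152.49.
Closed form: n = −ln(1 − rB₀/P)/ln(1+r) = −ln(0.78057)/ln(1.00725) ≈ 34.294, so the balance reaches zero during payment 35.

35 payments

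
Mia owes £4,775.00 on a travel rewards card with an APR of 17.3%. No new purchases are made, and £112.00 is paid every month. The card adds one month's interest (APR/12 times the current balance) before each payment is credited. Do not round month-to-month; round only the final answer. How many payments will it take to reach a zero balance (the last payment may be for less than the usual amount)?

67 payments

Monthly rate r = 17.3%/12 = 1.44167% = 0.0144167.
Recurrence: B ← B·(1+r) − £112.00.
Month 1: interest £68.84; balance after payment £4,731.84.
Month 2: interest £68.22; balance after payment £4,688.06.
Closed form: n = −ln(1 − rB₀/P)/ln(1+r) = −ln(0.38536)/ln(1.01442) ≈ 66.620, so the balance reaches zero during payment 67.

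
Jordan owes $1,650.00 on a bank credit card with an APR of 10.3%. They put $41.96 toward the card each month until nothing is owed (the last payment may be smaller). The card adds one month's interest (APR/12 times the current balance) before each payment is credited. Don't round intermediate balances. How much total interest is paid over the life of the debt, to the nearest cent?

$371.61

Monthly rate r = 10.3%/12 = 0.858333% = 0.00858333.
Payoff takes n = ⌈−ln(1 − rB₀/P)/ln(1+r)⌉ = ⌈48.179⌉ = 49 payments; the last is $7.53.
Total paid = 48·$41.96 + $7.53 = $2,021.61.
Total interest = total paid − principal = $2,021.61 − $1,650.00 = $371.61.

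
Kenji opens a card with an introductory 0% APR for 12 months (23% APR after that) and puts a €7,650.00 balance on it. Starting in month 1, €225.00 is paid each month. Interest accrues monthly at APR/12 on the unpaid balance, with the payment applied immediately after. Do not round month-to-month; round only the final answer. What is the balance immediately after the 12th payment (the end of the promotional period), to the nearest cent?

Promo months 1–12 at r₀ = 0%/12 = 0; months 13+ at r₁ = 23%/12 = 0.0191667.
After month 12 (no interest yet): B = €7,650.00 − 12·€225.00 = €4,950.00.

€4,950.00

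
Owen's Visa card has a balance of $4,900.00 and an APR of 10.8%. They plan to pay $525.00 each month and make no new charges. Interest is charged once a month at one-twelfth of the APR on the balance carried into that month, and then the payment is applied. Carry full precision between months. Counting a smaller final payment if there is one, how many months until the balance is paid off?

10 payments

Monthly rate r = 10.8%/12 = 0.9% = 0.009.
Recurrence: B ← B·(1+r) − $525.00.
Month 1: interest $44.10; balance after payment $4,419.10.
Month 2: interest $39.77; balance after payment $3,933.87.
Closed form: n = −ln(1 − rB₀/P)/ln(1+r) = −ln(0.916)/ln(1.009) ≈ 9.793, so the balance reaches zero during payment 10.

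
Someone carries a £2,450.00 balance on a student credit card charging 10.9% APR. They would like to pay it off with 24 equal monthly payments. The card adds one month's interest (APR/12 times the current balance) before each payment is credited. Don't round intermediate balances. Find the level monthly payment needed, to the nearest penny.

Monthly rate r = 10.9%/12 = 0.908333% = 0.00908333.
Level-payment amortization: P = B₀·r / (1 − (1+r)^(−n)) = 2450.00·0.00908333 / (1 − 1.00908^(−24)).
Denominator 1 − (1+r)^(−24) = 0.195082806.
P = 22.2542 / 0.195082806 ≈ 114.08.

£114.08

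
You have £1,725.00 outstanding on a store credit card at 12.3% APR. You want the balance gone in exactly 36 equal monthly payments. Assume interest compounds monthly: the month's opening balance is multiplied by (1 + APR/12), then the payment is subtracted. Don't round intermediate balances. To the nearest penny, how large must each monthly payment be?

Monthly rate r = 12.3%/12 = 1.025% = 0.01025.
Level-payment amortization: P = B₀·r / (1 − (1+r)^(−n)) = 1725.00·0.01025 / (1 − 1.01025^(−36)).
Denominator 1 − (1+r)^(−36) = 0.307274664.
P = 17.6813 / 0.307274664 ≈ 57.54.

£57.54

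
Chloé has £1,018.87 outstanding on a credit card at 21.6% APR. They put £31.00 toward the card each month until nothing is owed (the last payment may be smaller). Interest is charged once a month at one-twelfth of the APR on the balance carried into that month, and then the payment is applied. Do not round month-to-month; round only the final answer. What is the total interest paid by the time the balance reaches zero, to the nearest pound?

£537

Monthly rate r = 21.6%/12 = 1.8% = 0.018.
Payoff takes n = ⌈−ln(1 − rB₀/P)/ln(1+r)⌉ = ⌈50.197⌉ = 51 payments; the last is £6.16.
Total paid = 50·£31.00 + £6.16 = £1,556.16.
Total interest = total paid − principal = £1,556.16 − £1,018.87 = £537.29.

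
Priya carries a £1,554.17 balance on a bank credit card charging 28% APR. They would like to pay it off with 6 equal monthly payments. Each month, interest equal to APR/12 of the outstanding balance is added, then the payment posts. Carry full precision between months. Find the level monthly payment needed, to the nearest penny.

£280.59

Monthly rate r = 28%/12 = 2.33333% = 0.0233333.
Level-payment amortization: P = B₀·r / (1 − (1+r)^(−n)) = 1554.17·0.0233333 / (1 − 1.02333^(−6)).
Denominator 1 − (1+r)^(−6) = 0.129242396.
P = 36.264 / 0.129242396 ≈ 280.59.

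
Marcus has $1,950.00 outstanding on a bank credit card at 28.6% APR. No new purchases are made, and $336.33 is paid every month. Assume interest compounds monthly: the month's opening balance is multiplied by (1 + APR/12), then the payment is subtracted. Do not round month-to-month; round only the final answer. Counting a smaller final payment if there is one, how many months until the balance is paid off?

7 payments

Monthly rate r = 28.6%/12 = 2.38333% = 0.0238333.
Recurrence: B ← B·(1+r) − $336.33.
Month 1: interest $46.48; balance after payment $1,660.14.
Month 2: interest $39.57; balance after payment $1,363.38.
Closed form: n = −ln(1 − rB₀/P)/ln(1+r) = −ln(0.86182)/ln(1.02383) ≈ 6.314, so the balance reaches zero during payment 7.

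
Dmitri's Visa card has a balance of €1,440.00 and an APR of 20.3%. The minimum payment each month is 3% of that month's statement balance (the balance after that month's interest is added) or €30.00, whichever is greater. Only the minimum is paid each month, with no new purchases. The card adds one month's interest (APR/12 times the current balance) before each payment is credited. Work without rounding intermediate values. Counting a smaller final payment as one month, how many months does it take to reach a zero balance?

77 months

Monthly rate r = 20.3%/12 = 1.69167% = 0.0169167.
While 3% of the post-interest balance exceeds €30.00, each month B ← (B·(1+r))·(1 − 0.03), i.e. B shrinks by the factor (1+r)·0.97 = 0.98641.
This holds for months 1–28. Entering month 29 the balance is €981.66; 3% of the post-interest balance is now below €30.00, so the flat €30.00 minimum applies from here.
From month 29 a fixed €30.00 at rate r clears €981.66 in 49 more payments. Total: 28 + 49 = 77 months.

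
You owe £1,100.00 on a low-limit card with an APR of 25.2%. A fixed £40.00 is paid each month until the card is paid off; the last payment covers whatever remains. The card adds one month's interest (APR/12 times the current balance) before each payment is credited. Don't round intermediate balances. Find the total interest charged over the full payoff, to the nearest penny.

Monthly rate r = 25.2%/12 = 2.1% = 0.021.
Payoff takes n = ⌈−ln(1 − rB₀/P)/ln(1+r)⌉ = ⌈41.456⌉ = 42 payments; the last is £18.35.
Total paid = 41·£40.00 + £18.35 = £1,658.35.
Total interest = total paid − principal = £1,658.35 − £1,100.00 = £558.35.

£558.35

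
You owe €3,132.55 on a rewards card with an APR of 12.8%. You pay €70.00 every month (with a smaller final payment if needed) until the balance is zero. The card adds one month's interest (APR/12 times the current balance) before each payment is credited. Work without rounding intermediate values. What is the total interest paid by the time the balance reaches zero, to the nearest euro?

€1,148

Monthly rate r = 12.8%/12 = 1.06667% = 0.0106667.
Payoff takes n = ⌈−ln(1 − rB₀/P)/ln(1+r)⌉ = ⌈61.151⌉ = 62 payments; the last is €10.64.
Total paid = 61·€70.00 + €10.64 = €4,280.64.
Total interest = total paid − principal = €4,280.64 − €3,132.55 = €1,148.09.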